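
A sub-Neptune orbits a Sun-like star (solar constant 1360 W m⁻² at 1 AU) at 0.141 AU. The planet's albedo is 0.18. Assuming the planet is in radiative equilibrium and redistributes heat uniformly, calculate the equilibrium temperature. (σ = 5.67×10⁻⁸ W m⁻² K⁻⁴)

T_eq ≈ 705 K

Flux at 0.141 AU: S = 1360/0.141² = 6.84×10⁴ W m⁻².
Energy balance: absorbed = emitted ⇒ πR²·S(1−A) = 4πR²·σT_eq⁴, so T_eq⁴ = S(1−A)/(4σ).
T_eq = [6.84×10⁴ × 0.82 / (4 × 5.67×10⁻⁸)]^(1/4) = (2.47×10¹¹)^(1/4) = 705 K.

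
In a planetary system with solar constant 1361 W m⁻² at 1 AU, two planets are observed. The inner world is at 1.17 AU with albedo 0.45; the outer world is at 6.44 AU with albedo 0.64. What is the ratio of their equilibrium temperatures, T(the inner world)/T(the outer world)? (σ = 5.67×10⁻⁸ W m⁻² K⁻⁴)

T₁/T₂ ≈ 2.608

T_eq = [S₀(1−A)/(4σd²)]^(1/4), so T ∝ (1−A)^(1/4) / √d.
T₁ = [1361×0.55/(4×5.67×10⁻⁸×1.17²)]^(1/4) = 221.59 K.
T₂ = [1361×0.36/(4×5.67×10⁻⁸×6.44²)]^(1/4) = 84.95 K.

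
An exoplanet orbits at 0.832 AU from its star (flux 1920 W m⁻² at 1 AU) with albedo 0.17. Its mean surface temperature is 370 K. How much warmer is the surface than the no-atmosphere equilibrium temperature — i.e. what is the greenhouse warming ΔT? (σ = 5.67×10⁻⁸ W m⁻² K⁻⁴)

S = 1920/0.832² = 2774 W m⁻².
T_eq = [S(1−A)/(4σ)]^(1/4) = [2774×0.83/(4×5.67×10⁻⁸)]^(1/4) = 317.4 K.
ΔT = T_surf − T_eq = 370 − 317.4.

ΔT ≈ 52.6 K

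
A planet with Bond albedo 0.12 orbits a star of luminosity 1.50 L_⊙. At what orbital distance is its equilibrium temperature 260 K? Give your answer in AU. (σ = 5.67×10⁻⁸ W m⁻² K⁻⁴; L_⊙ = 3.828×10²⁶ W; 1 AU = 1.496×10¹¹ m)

d ≈ 1.32 AU

L = 1.50 × 3.828×10²⁶ = 5.74×10²⁶ W.
From T_eq⁴ = L(1−A)/(16πσd²): d = √[L(1−A)/(16πσT_eq⁴)].
d = √[5.74×10²⁶ × 0.88 / (16π × 5.67×10⁻⁸ × (260)⁴)] = 1.97×10¹¹ m = 1.32 AU.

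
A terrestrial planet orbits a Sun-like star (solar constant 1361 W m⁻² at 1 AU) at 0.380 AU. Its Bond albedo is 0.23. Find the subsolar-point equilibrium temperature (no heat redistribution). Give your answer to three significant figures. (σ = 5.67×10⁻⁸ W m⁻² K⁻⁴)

Flux at 0.380 AU: S = 1361/0.380² = 9430 W m⁻².
At the subsolar point the surface absorbs S(1−A) and emits σT⁴ per unit area — no factor of 4, since only the local patch is in balance.
T = [9430 × 0.77 / 5.67×10⁻⁸]^(1/4) = (1.28×10¹¹)^(1/4) = 598 K.

T_ss ≈ 598 K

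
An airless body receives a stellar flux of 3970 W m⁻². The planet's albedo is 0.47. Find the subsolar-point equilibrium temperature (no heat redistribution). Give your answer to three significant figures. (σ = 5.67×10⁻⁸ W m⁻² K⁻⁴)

At the subsolar point the surface absorbs S(1−A) and emits σT⁴ per unit area — no factor of 4, since only the local patch is in balance.
T = [3970 × 0.53 / 5.67×10⁻⁸]^(1/4) = (3.71×10¹⁰)^(1/4) = 439 K.

T_ss ≈ 439 K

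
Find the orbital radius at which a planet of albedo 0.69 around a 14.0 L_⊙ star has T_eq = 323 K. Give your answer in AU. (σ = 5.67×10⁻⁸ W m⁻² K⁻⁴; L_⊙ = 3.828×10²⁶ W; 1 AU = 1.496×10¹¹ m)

L = 14.0 × 3.828×10²⁶ = 5.36×10²⁷ W.
From T_eq⁴ = L(1−A)/(16πσd²): d = √[L(1−A)/(16πσT_eq⁴)].
d = √[5.36×10²⁷ × 0.31 / (16π × 5.67×10⁻⁸ × (323)⁴)] = 2.31×10¹¹ m = 1.55 AU.

d ≈ 1.55 AU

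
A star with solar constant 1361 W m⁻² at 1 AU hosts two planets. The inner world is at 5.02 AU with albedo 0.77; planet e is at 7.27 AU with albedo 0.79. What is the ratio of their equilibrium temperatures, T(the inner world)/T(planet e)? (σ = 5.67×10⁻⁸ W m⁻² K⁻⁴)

T_eq = [S₀(1−A)/(4σd²)]^(1/4), so T ∝ (1−A)^(1/4) / √d.
T₁ = [1361×0.23/(4×5.67×10⁻⁸×5.02²)]^(1/4) = 86.03 K.
T₂ = [1361×0.21/(4×5.67×10⁻⁸×7.27²)]^(1/4) = 69.88 K.

T₁/T₂ ≈ 1.231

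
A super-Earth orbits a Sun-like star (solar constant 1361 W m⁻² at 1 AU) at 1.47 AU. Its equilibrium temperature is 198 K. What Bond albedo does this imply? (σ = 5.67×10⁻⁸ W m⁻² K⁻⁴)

A ≈ 0.45

Flux at 1.47 AU: S = 1361/1.47² = 630 W m⁻².
From T_eq⁴ = S(1−A)/(4σ): 1−A = 4σT_eq⁴/S.
1−A = 4 × 5.67×10⁻⁸ × (198)⁴ / 630 = 0.553.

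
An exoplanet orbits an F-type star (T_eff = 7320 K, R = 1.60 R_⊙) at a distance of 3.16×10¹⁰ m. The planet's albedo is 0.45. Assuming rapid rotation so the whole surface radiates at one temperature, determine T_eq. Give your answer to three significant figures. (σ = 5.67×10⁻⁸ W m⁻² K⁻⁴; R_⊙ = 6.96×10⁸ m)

T_eq ≈ 837 K

R_⋆ = 1.60 × 6.96×10⁸ = 1.11×10⁹ m.
L = 4πR_⋆²σT_⋆⁴ = 4π(1.11×10⁹)² × 5.67×10⁻⁸ × (7320)⁴ = 2.54×10²⁷ W.
S = L/(4πd²) = 2.02×10⁵ W m⁻².
Energy balance: absorbed = emitted ⇒ πR²·S(1−A) = 4πR²·σT_eq⁴, so T_eq⁴ = S(1−A)/(4σ).
T_eq = [2.02×10⁵ × 0.55 / (4 × 5.67×10⁻⁸)]^(1/4) = (4.90×10¹¹)^(1/4) = 837 K.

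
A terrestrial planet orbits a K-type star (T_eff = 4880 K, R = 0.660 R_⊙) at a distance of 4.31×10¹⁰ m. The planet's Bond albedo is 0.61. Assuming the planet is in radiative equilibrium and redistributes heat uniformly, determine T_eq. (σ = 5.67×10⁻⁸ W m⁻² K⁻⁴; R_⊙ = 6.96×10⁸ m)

R_⋆ = 0.660 × 6.96×10⁸ = 4.59×10⁸ m.
L = 4πR_⋆²σT_⋆⁴ = 4π(4.59×10⁸)² × 5.67×10⁻⁸ × (4880)⁴ = 8.53×10²⁵ W.
S = L/(4πd²) = 3650 W m⁻².
Energy balance: absorbed = emitted ⇒ πR²·S(1−A) = 4πR²·σT_eq⁴, so T_eq⁴ = S(1−A)/(4σ).
T_eq = [3650 × 0.39 / (4 × 5.67×10⁻⁸)]^(1/4) = (6.28×10⁹)^(1/4) = 282 K.

T_eq ≈ 282 K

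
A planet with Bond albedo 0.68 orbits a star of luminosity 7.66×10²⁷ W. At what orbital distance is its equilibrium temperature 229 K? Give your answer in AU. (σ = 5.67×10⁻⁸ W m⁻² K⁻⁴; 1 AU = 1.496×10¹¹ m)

From T_eq⁴ = L(1−A)/(16πσd²): d = √[L(1−A)/(16πσT_eq⁴)].
d = √[7.66×10²⁷ × 0.32 / (16π × 5.67×10⁻⁸ × (229)⁴)] = 5.59×10¹¹ m = 3.74 AU.

d ≈ 3.74 AU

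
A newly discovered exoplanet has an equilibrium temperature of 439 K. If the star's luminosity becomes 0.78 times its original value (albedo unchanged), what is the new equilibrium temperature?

T_eq ≈ 413 K

T_eq ∝ L^(1/4) · d^(−1/2).
T′ = 439 × 0.78^(1/4) = 413 K.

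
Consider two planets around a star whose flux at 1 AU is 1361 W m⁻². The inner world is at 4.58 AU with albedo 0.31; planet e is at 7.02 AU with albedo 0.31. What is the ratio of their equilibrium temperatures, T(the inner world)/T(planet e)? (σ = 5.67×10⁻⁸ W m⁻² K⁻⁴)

T₁/T₂ ≈ 1.238

T_eq = [S₀(1−A)/(4σd²)]^(1/4), so T ∝ (1−A)^(1/4) / √d.
T₁ = [1361×0.69/(4×5.67×10⁻⁸×4.58²)]^(1/4) = 118.53 K.
T₂ = [1361×0.69/(4×5.67×10⁻⁸×7.02²)]^(1/4) = 95.74 K.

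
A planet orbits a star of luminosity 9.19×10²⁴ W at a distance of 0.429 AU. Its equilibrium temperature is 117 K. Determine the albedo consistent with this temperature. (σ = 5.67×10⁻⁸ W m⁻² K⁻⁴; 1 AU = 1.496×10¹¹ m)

d = 0.429 AU = 6.42×10¹⁰ m.
Flux: S = L/(4πd²) = 9.19×10²⁴/(4π×(6.42×10¹⁰)²) = 178 W m⁻².
From T_eq⁴ = S(1−A)/(4σ): 1−A = 4σT_eq⁴/S.
1−A = 4 × 5.67×10⁻⁸ × (117)⁴ / 178 = 0.239.

A ≈ 0.76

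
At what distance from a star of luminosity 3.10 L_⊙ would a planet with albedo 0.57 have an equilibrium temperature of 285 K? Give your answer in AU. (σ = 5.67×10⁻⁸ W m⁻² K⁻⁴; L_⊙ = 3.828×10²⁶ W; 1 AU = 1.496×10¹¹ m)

L = 3.10 × 3.828×10²⁶ = 1.19×10²⁷ W.
From T_eq⁴ = L(1−A)/(16πσd²): d = √[L(1−A)/(16πσT_eq⁴)].
d = √[1.19×10²⁷ × 0.43 / (16π × 5.67×10⁻⁸ × (285)⁴)] = 1.65×10¹¹ m = 1.10 AU.

d ≈ 1.10 AU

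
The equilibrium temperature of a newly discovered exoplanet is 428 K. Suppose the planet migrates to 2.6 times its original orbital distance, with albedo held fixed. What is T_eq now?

T_eq ≈ 265 K

T_eq ∝ L^(1/4) · d^(−1/2).
T′ = 428 / 2.6^(1/2) = 265 K.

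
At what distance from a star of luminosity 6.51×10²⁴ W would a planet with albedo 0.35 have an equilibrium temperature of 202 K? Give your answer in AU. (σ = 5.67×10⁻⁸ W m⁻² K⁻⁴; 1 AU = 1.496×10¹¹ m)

From T_eq⁴ = L(1−A)/(16πσd²): d = √[L(1−A)/(16πσT_eq⁴)].
d = √[6.51×10²⁴ × 0.65 / (16π × 5.67×10⁻⁸ × (202)⁴)] = 2.99×10¹⁰ m = 0.200 AU.

d ≈ 0.200 AU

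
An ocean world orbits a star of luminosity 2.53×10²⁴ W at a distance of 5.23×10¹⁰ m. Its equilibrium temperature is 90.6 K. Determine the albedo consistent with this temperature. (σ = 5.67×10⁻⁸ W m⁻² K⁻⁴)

Flux: S = L/(4πd²) = 2.53×10²⁴/(4π×(5.23×10¹⁰)²) = 73.6 W m⁻².
From T_eq⁴ = S(1−A)/(4σ): 1−A = 4σT_eq⁴/S.
1−A = 4 × 5.67×10⁻⁸ × (90.6)⁴ / 73.6 = 0.208.

A ≈ 0.79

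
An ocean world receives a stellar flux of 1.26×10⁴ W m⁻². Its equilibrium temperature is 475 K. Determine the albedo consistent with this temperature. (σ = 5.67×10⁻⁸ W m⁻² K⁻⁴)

A ≈ 0.08

From T_eq⁴ = S(1−A)/(4σ): 1−A = 4σT_eq⁴/S.
1−A = 4 × 5.67×10⁻⁸ × (475)⁴ / 1.26×10⁴ = 0.916.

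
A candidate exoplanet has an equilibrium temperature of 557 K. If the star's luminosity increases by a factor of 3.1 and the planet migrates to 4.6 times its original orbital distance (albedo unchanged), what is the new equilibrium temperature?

T_eq ∝ L^(1/4) · d^(−1/2).
T′ = 557 × 3.1^(1/4) / 4.6^(1/2) = 345 K.

T_eq ≈ 345 K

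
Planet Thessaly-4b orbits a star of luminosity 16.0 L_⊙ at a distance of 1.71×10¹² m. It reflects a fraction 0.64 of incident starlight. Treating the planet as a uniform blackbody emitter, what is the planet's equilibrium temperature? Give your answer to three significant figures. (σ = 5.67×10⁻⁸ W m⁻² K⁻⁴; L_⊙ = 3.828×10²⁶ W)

T_eq ≈ 128 K

L = 16.0 × 3.828×10²⁶ = 6.12×10²⁷ W.
Flux: S = L/(4πd²) = 6.12×10²⁷/(4π×(1.71×10¹²)²) = 167 W m⁻².
Energy balance: absorbed = emitted ⇒ πR²·S(1−A) = 4πR²·σT_eq⁴, so T_eq⁴ = S(1−A)/(4σ).
T_eq = [167 × 0.36 / (4 × 5.67×10⁻⁸)]^(1/4) = (2.65×10⁸)^(1/4) = 128 K.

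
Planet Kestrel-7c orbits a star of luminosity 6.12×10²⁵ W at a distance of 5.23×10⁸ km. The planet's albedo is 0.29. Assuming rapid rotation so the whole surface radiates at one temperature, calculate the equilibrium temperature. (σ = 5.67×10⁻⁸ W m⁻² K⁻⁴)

d = 5.23×10⁸ km = 5.23×10¹¹ m.
Flux: S = L/(4πd²) = 6.12×10²⁵/(4π×(5.23×10¹¹)²) = 17.8 W m⁻².
Energy balance: absorbed = emitted ⇒ πR²·S(1−A) = 4πR²·σT_eq⁴, so T_eq⁴ = S(1−A)/(4σ).
T_eq = [17.8 × 0.71 / (4 × 5.67×10⁻⁸)]^(1/4) = (5.57×10⁷)^(1/4) = 86.4 K.

T_eq ≈ 86.4 K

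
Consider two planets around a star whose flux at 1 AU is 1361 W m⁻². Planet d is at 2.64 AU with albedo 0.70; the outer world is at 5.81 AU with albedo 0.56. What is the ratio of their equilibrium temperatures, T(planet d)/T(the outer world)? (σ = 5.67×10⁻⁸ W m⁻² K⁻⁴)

T_eq = [S₀(1−A)/(4σd²)]^(1/4), so T ∝ (1−A)^(1/4) / √d.
T₁ = [1361×0.30/(4×5.67×10⁻⁸×2.64²)]^(1/4) = 126.77 K.
T₂ = [1361×0.44/(4×5.67×10⁻⁸×5.81²)]^(1/4) = 94.04 K.

T₁/T₂ ≈ 1.348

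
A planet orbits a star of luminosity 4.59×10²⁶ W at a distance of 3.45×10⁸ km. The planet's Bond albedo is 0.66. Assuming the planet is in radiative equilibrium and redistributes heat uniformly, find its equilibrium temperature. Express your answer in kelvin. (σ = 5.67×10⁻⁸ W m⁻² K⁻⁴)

d = 3.45×10⁸ km = 3.45×10¹¹ m.
Flux: S = L/(4πd²) = 4.59×10²⁶/(4π×(3.45×10¹¹)²) = 307 W m⁻².
Energy balance: absorbed = emitted ⇒ πR²·S(1−A) = 4πR²·σT_eq⁴, so T_eq⁴ = S(1−A)/(4σ).
T_eq = [307 × 0.34 / (4 × 5.67×10⁻⁸)]^(1/4) = (4.60×10⁸)^(1/4) = 146 K.

T_eq ≈ 146 K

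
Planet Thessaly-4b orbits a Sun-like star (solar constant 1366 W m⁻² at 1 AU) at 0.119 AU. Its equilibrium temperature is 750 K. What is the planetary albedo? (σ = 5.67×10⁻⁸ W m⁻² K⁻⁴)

A ≈ 0.26

Flux at 0.119 AU: S = 1366/0.119² = 9.65×10⁴ W m⁻².
From T_eq⁴ = S(1−A)/(4σ): 1−A = 4σT_eq⁴/S.
1−A = 4 × 5.67×10⁻⁸ × (750)⁴ / 9.65×10⁴ = 0.744.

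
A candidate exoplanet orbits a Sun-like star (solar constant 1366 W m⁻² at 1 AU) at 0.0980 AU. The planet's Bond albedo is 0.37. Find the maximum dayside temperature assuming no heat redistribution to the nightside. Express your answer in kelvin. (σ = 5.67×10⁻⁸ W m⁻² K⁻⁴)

T_ss ≈ 1120 K

Flux at 0.0980 AU: S = 1366/0.0980² = 1.42×10⁵ W m⁻².
With no redistribution each surface element balances locally: S(1−A) = σT⁴.
T = [1.42×10⁵ × 0.63 / 5.67×10⁻⁸]^(1/4) = (1.58×10¹²)^(1/4) = 1120 K.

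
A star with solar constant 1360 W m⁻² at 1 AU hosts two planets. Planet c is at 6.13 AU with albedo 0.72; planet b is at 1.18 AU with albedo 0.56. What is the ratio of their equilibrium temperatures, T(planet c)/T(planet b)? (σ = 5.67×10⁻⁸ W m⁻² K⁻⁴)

T₁/T₂ ≈ 0.392

T_eq = [S₀(1−A)/(4σd²)]^(1/4), so T ∝ (1−A)^(1/4) / √d.
T₁ = [1360×0.28/(4×5.67×10⁻⁸×6.13²)]^(1/4) = 81.76 K.
T₂ = [1360×0.44/(4×5.67×10⁻⁸×1.18²)]^(1/4) = 208.64 K.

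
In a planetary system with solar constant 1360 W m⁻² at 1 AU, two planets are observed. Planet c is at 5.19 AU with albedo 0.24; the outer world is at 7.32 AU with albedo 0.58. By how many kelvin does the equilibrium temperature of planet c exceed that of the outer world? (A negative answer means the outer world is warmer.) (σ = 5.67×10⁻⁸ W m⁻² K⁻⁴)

ΔT ≈ 31.2 K

T_eq = [S₀(1−A)/(4σd²)]^(1/4), so T ∝ (1−A)^(1/4) / √d.
T₁ = [1360×0.76/(4×5.67×10⁻⁸×5.19²)]^(1/4) = 114.05 K.
T₂ = [1360×0.42/(4×5.67×10⁻⁸×7.32²)]^(1/4) = 82.80 K.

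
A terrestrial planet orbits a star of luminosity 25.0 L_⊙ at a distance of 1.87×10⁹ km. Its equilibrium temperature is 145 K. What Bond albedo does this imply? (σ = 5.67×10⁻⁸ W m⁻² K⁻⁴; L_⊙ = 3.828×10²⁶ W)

A ≈ 0.54

d = 1.87×10⁹ km = 1.87×10¹² m.
L = 25.0 × 3.828×10²⁶ = 9.57×10²⁷ W.
Flux: S = L/(4πd²) = 9.57×10²⁷/(4π×(1.87×10¹²)²) = 218 W m⁻².
From T_eq⁴ = S(1−A)/(4σ): 1−A = 4σT_eq⁴/S.
1−A = 4 × 5.67×10⁻⁸ × (145)⁴ / 218 = 0.460.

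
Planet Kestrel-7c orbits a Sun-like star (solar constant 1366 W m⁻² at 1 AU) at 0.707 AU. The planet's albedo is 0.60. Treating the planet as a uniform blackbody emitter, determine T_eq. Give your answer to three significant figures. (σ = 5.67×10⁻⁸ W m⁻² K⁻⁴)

T_eq ≈ 263 K

Flux at 0.707 AU: S = 1366/0.707² = 2730 W m⁻².
Energy balance: absorbed = emitted ⇒ πR²·S(1−A) = 4πR²·σT_eq⁴, so T_eq⁴ = S(1−A)/(4σ).
T_eq = [2730 × 0.40 / (4 × 5.67×10⁻⁸)]^(1/4) = (4.82×10⁹)^(1/4) = 263 K.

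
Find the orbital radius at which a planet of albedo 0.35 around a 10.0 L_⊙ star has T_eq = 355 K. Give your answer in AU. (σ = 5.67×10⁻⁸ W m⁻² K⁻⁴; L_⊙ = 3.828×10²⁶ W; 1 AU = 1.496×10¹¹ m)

L = 10.0 × 3.828×10²⁶ = 3.83×10²⁷ W.
From T_eq⁴ = L(1−A)/(16πσd²): d = √[L(1−A)/(16πσT_eq⁴)].
d = √[3.83×10²⁷ × 0.65 / (16π × 5.67×10⁻⁸ × (355)⁴)] = 2.34×10¹¹ m = 1.57 AU.

d ≈ 1.57 AU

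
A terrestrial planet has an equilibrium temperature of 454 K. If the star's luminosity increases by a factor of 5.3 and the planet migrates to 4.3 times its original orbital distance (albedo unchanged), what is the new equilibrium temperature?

T_eq ≈ 332 K

T_eq ∝ L^(1/4) · d^(−1/2).
T′ = 454 × 5.3^(1/4) / 4.3^(1/2) = 332 K.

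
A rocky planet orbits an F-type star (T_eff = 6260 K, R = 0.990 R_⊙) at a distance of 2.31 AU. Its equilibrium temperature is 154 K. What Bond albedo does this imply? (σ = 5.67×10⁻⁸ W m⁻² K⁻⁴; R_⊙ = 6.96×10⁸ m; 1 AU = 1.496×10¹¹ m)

A ≈ 0.63

R_⋆ = 0.990 × 6.96×10⁸ = 6.89×10⁸ m.
d = 2.31 AU = 3.46×10¹¹ m.
L = 4πR_⋆²σT_⋆⁴ = 4π(6.89×10⁸)² × 5.67×10⁻⁸ × (6260)⁴ = 5.19×10²⁶ W.
S = L/(4πd²) = 346 W m⁻².
From T_eq⁴ = S(1−A)/(4σ): 1−A = 4σT_eq⁴/S.
1−A = 4 × 5.67×10⁻⁸ × (154)⁴ / 346 = 0.369.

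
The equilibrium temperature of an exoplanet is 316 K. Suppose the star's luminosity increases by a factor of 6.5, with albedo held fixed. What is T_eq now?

T_eq ∝ L^(1/4) · d^(−1/2).
T′ = 316 × 6.5^(1/4) = 505 K.

T_eq ≈ 505 K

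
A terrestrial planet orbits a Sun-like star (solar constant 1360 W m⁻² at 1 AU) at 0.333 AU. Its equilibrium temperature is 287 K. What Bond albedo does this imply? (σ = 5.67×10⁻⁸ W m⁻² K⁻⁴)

A ≈ 0.87

Flux at 0.333 AU: S = 1360/0.333² = 1.23×10⁴ W m⁻².
From T_eq⁴ = S(1−A)/(4σ): 1−A = 4σT_eq⁴/S.
1−A = 4 × 5.67×10⁻⁸ × (287)⁴ / 1.23×10⁴ = 0.125.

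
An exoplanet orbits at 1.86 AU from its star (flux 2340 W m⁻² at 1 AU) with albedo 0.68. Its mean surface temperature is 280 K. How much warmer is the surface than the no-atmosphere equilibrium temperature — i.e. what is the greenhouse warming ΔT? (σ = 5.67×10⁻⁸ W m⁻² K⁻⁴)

ΔT ≈ 104.2 K

S = 2340/1.86² = 676.4 W m⁻².
T_eq = [S(1−A)/(4σ)]^(1/4) = [676.4×0.32/(4×5.67×10⁻⁸)]^(1/4) = 175.8 K.
ΔT = T_surf − T_eq = 280 − 175.8.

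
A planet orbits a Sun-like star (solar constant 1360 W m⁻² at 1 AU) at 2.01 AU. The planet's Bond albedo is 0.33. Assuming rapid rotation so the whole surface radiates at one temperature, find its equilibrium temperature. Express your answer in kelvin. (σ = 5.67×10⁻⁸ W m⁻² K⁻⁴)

T_eq ≈ 178 K

Flux at 2.01 AU: S = 1360/2.01² = 337 W m⁻².
Energy balance: absorbed = emitted ⇒ πR²·S(1−A) = 4πR²·σT_eq⁴, so T_eq⁴ = S(1−A)/(4σ).
T_eq = [337 × 0.67 / (4 × 5.67×10⁻⁸)]^(1/4) = (9.94×10⁸)^(1/4) = 178 K.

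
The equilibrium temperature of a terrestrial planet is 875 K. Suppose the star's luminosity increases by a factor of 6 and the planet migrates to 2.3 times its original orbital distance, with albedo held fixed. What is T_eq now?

T_eq ≈ 903 K

T_eq ∝ L^(1/4) · d^(−1/2).
T′ = 875 × 6^(1/4) / 2.3^(1/2) = 903 K.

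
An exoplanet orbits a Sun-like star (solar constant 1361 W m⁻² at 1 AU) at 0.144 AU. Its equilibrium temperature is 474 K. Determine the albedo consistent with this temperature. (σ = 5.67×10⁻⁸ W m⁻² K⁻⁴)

A ≈ 0.83

Flux at 0.144 AU: S = 1361/0.144² = 6.56×10⁴ W m⁻².
From T_eq⁴ = S(1−A)/(4σ): 1−A = 4σT_eq⁴/S.
1−A = 4 × 5.67×10⁻⁸ × (474)⁴ / 6.56×10⁴ = 0.174.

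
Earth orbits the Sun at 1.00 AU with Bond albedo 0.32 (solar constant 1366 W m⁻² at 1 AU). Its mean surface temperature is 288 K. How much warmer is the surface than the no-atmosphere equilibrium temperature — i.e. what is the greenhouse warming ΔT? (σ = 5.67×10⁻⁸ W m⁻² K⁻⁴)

S = 1366/1.00² = 1366 W m⁻².
T_eq = [S(1−A)/(4σ)]^(1/4) = [1366×0.68/(4×5.67×10⁻⁸)]^(1/4) = 253.0 K.
ΔT = T_surf − T_eq = 288 − 253.0.

ΔT ≈ 35.0 K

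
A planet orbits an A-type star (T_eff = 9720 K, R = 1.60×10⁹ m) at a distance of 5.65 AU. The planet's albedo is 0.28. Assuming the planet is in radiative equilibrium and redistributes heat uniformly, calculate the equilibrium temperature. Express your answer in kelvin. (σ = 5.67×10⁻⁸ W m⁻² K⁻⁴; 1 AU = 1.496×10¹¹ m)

d = 5.65 AU = 8.45×10¹¹ m.
L = 4πR_⋆²σT_⋆⁴ = 4π(1.60×10⁹)² × 5.67×10⁻⁸ × (9720)⁴ = 1.63×10²⁸ W.
S = L/(4πd²) = 1810 W m⁻².
Energy balance: absorbed = emitted ⇒ πR²·S(1−A) = 4πR²·σT_eq⁴, so T_eq⁴ = S(1−A)/(4σ).
T_eq = [1810 × 0.72 / (4 × 5.67×10⁻⁸)]^(1/4) = (5.76×10⁹)^(1/4) = 275 K.

T_eq ≈ 275 K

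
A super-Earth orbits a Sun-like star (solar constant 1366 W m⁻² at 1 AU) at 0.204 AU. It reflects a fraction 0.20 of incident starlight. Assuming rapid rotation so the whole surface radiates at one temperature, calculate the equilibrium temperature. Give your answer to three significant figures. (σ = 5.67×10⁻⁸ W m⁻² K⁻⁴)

T_eq ≈ 583 K

Flux at 0.204 AU: S = 1366/0.204² = 3.28×10⁴ W m⁻².
Energy balance: absorbed = emitted ⇒ πR²·S(1−A) = 4πR²·σT_eq⁴, so T_eq⁴ = S(1−A)/(4σ).
T_eq = [3.28×10⁴ × 0.80 / (4 × 5.67×10⁻⁸)]^(1/4) = (1.16×10¹¹)^(1/4) = 583 K.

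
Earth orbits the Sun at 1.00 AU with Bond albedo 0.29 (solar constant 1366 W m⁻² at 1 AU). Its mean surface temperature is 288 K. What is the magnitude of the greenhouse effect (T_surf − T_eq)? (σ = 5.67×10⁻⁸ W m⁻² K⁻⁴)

S = 1366/1.00² = 1366 W m⁻².
T_eq = [S(1−A)/(4σ)]^(1/4) = [1366×0.71/(4×5.67×10⁻⁸)]^(1/4) = 255.7 K.
ΔT = T_surf − T_eq = 288 − 255.7.

ΔT ≈ 32.3 K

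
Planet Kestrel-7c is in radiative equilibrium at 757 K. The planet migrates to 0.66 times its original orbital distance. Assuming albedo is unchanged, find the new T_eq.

T_eq ≈ 932 K

T_eq ∝ L^(1/4) · d^(−1/2).
T′ = 757 / 0.66^(1/2) = 932 K.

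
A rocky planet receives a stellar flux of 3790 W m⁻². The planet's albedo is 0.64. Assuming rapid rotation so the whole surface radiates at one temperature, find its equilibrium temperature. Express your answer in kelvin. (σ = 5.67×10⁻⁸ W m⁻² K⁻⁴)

Energy balance: absorbed = emitted ⇒ πR²·S(1−A) = 4πR²·σT_eq⁴, so T_eq⁴ = S(1−A)/(4σ).
T_eq = [3790 × 0.36 / (4 × 5.67×10⁻⁸)]^(1/4) = (6.02×10⁹)^(1/4) = 278 K.

T_eq ≈ 278 K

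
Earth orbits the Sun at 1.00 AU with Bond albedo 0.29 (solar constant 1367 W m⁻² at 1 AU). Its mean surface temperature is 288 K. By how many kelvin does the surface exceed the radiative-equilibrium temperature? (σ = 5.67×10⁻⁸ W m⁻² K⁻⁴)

ΔT ≈ 32.2 K

S = 1367/1.00² = 1367 W m⁻².
T_eq = [S(1−A)/(4σ)]^(1/4) = [1367×0.71/(4×5.67×10⁻⁸)]^(1/4) = 255.8 K.
ΔT = T_surf − T_eq = 288 − 255.8.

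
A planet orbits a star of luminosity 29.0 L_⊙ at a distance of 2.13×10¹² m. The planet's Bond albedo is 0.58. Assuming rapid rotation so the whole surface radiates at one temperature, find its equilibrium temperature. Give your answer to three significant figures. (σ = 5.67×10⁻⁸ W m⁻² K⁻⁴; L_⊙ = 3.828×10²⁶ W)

T_eq ≈ 138 K

L = 29.0 × 3.828×10²⁶ = 1.11×10²⁸ W.
Flux: S = L/(4πd²) = 1.11×10²⁸/(4π×(2.13×10¹²)²) = 195 W m⁻².
Energy balance: absorbed = emitted ⇒ πR²·S(1−A) = 4πR²·σT_eq⁴, so T_eq⁴ = S(1−A)/(4σ).
T_eq = [195 × 0.42 / (4 × 5.67×10⁻⁸)]^(1/4) = (3.61×10⁸)^(1/4) = 138 K.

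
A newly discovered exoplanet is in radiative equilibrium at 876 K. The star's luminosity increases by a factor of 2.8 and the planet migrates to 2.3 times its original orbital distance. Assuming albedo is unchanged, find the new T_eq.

T_eq ∝ L^(1/4) · d^(−1/2).
T′ = 876 × 2.8^(1/4) / 2.3^(1/2) = 747 K.

T_eq ≈ 747 K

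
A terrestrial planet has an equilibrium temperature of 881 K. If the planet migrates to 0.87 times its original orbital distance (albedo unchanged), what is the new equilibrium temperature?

T_eq ≈ 945 K

T_eq ∝ L^(1/4) · d^(−1/2).
T′ = 881 / 0.87^(1/2) = 945 K.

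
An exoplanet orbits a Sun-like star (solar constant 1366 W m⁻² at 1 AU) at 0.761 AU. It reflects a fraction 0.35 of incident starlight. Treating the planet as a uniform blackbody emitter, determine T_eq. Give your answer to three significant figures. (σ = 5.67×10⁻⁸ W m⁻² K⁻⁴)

T_eq ≈ 287 K

Flux at 0.761 AU: S = 1366/0.761² = 2360 W m⁻².
Energy balance: absorbed = emitted ⇒ πR²·S(1−A) = 4πR²·σT_eq⁴, so T_eq⁴ = S(1−A)/(4σ).
T_eq = [2360 × 0.65 / (4 × 5.67×10⁻⁸)]^(1/4) = (6.76×10⁹)^(1/4) = 287 K.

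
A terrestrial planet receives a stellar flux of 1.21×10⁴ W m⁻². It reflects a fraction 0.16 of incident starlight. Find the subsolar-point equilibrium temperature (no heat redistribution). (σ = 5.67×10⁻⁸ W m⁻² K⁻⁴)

T_ss ≈ 651 K

At the subsolar point the surface absorbs S(1−A) and emits σT⁴ per unit area — no factor of 4, since only the local patch is in balance.
T = [1.21×10⁴ × 0.84 / 5.67×10⁻⁸]^(1/4) = (1.79×10¹¹)^(1/4) = 651 K.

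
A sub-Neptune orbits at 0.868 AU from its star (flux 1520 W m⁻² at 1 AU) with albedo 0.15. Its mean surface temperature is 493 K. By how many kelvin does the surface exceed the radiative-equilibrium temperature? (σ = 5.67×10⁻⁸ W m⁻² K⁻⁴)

S = 1520/0.868² = 2017 W m⁻².
T_eq = [S(1−A)/(4σ)]^(1/4) = [2017×0.85/(4×5.67×10⁻⁸)]^(1/4) = 294.9 K.
ΔT = T_surf − T_eq = 493 − 294.9.

ΔT ≈ 198.1 K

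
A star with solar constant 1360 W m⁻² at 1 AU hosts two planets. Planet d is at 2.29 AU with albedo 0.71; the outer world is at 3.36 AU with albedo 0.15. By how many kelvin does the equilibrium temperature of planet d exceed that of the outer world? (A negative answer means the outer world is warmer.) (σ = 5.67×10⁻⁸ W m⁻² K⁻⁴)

T_eq = [S₀(1−A)/(4σd²)]^(1/4), so T ∝ (1−A)^(1/4) / √d.
T₁ = [1360×0.29/(4×5.67×10⁻⁸×2.29²)]^(1/4) = 134.94 K.
T₂ = [1360×0.85/(4×5.67×10⁻⁸×3.36²)]^(1/4) = 145.77 K.

ΔT ≈ -10.8 K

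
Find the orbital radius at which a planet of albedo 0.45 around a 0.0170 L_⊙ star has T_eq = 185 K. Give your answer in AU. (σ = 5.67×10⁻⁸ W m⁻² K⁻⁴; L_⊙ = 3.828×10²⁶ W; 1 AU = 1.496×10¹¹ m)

L = 0.0170 × 3.828×10²⁶ = 6.51×10²⁴ W.
From T_eq⁴ = L(1−A)/(16πσd²): d = √[L(1−A)/(16πσT_eq⁴)].
d = √[6.51×10²⁴ × 0.55 / (16π × 5.67×10⁻⁸ × (185)⁴)] = 3.27×10¹⁰ m = 0.219 AU.

d ≈ 0.219 AU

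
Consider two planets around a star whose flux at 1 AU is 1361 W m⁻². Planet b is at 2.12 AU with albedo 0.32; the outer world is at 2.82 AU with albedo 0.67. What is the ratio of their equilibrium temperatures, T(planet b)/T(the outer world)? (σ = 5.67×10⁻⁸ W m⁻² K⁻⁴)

T_eq = [S₀(1−A)/(4σd²)]^(1/4), so T ∝ (1−A)^(1/4) / √d.
T₁ = [1361×0.68/(4×5.67×10⁻⁸×2.12²)]^(1/4) = 173.59 K.
T₂ = [1361×0.33/(4×5.67×10⁻⁸×2.82²)]^(1/4) = 125.62 K.

T₁/T₂ ≈ 1.382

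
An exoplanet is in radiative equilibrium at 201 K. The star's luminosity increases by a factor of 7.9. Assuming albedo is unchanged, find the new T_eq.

T_eq ≈ 337 K

T_eq ∝ L^(1/4) · d^(−1/2).
T′ = 201 × 7.9^(1/4) = 337 K.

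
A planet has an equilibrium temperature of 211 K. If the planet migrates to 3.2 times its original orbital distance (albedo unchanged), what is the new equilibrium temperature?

T_eq ≈ 118 K

T_eq ∝ L^(1/4) · d^(−1/2).
T′ = 211 / 3.2^(1/2) = 118 K.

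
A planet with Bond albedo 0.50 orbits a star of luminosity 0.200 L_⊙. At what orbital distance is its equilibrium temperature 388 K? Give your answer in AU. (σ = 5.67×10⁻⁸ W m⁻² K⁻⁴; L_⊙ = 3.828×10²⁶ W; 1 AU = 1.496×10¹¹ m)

d ≈ 0.163 AU

L = 0.200 × 3.828×10²⁶ = 7.66×10²⁵ W.
From T_eq⁴ = L(1−A)/(16πσd²): d = √[L(1−A)/(16πσT_eq⁴)].
d = √[7.66×10²⁵ × 0.50 / (16π × 5.67×10⁻⁸ × (388)⁴)] = 2.43×10¹⁰ m = 0.163 AU.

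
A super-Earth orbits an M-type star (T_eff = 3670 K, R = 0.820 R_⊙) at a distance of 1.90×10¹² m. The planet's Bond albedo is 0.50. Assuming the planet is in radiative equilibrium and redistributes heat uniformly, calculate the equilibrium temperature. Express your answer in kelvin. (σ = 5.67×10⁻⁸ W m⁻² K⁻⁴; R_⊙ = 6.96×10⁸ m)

T_eq ≈ 37.8 K

R_⋆ = 0.820 × 6.96×10⁸ = 5.71×10⁸ m.
L = 4πR_⋆²σT_⋆⁴ = 4π(5.71×10⁸)² × 5.67×10⁻⁸ × (3670)⁴ = 4.21×10²⁵ W.
S = L/(4πd²) = 0.928 W m⁻².
Energy balance: absorbed = emitted ⇒ πR²·S(1−A) = 4πR²·σT_eq⁴, so T_eq⁴ = S(1−A)/(4σ).
T_eq = [0.928 × 0.50 / (4 × 5.67×10⁻⁸)]^(1/4) = (2.05×10⁶)^(1/4) = 37.8 K.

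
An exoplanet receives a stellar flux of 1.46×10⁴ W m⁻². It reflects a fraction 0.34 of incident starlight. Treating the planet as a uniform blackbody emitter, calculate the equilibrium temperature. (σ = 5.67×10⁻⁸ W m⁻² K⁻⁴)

T_eq ≈ 454 K

Energy balance: absorbed = emitted ⇒ πR²·S(1−A) = 4πR²·σT_eq⁴, so T_eq⁴ = S(1−A)/(4σ).
T_eq = [1.46×10⁴ × 0.66 / (4 × 5.67×10⁻⁸)]^(1/4) = (4.25×10¹⁰)^(1/4) = 454 K.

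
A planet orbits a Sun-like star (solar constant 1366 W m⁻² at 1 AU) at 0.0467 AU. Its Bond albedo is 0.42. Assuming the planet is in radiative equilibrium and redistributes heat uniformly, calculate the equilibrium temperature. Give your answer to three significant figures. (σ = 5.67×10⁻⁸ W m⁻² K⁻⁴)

T_eq ≈ 1120 K

Flux at 0.0467 AU: S = 1366/0.0467² = 6.26×10⁵ W m⁻².
Energy balance: absorbed = emitted ⇒ πR²·S(1−A) = 4πR²·σT_eq⁴, so T_eq⁴ = S(1−A)/(4σ).
T_eq = [6.26×10⁵ × 0.58 / (4 × 5.67×10⁻⁸)]^(1/4) = (1.60×10¹²)^(1/4) = 1120 K.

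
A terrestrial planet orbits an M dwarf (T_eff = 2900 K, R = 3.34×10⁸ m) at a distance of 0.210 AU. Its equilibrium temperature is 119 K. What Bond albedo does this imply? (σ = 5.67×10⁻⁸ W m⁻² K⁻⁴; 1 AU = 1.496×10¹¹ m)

A ≈ 0.90

d = 0.210 AU = 3.14×10¹⁰ m.
L = 4πR_⋆²σT_⋆⁴ = 4π(3.34×10⁸)² × 5.67×10⁻⁸ × (2900)⁴ = 5.62×10²⁴ W.
S = L/(4πd²) = 453 W m⁻².
From T_eq⁴ = S(1−A)/(4σ): 1−A = 4σT_eq⁴/S.
1−A = 4 × 5.67×10⁻⁸ × (119)⁴ / 453 = 0.100.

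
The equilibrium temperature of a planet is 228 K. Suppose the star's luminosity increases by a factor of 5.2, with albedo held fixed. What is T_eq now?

T_eq ≈ 344 K

T_eq ∝ L^(1/4) · d^(−1/2).
T′ = 228 × 5.2^(1/4) = 344 K.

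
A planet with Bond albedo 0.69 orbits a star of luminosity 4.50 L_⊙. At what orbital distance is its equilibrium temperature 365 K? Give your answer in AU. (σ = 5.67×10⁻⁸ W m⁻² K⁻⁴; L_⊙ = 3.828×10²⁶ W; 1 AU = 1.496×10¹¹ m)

d ≈ 0.687 AU

L = 4.50 × 3.828×10²⁶ = 1.72×10²⁷ W.
From T_eq⁴ = L(1−A)/(16πσd²): d = √[L(1−A)/(16πσT_eq⁴)].
d = √[1.72×10²⁷ × 0.31 / (16π × 5.67×10⁻⁸ × (365)⁴)] = 1.03×10¹¹ m = 0.687 AU.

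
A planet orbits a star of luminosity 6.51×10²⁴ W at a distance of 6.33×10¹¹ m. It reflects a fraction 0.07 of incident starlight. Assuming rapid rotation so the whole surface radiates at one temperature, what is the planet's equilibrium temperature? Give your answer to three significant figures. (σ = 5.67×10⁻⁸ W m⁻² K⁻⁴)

Flux: S = L/(4πd²) = 6.51×10²⁴/(4π×(6.33×10¹¹)²) = 1.29 W m⁻².
Energy balance: absorbed = emitted ⇒ πR²·S(1−A) = 4πR²·σT_eq⁴, so T_eq⁴ = S(1−A)/(4σ).
T_eq = [1.29 × 0.93 / (4 × 5.67×10⁻⁸)]^(1/4) = (5.30×10⁶)^(1/4) = 48.0 K.

T_eq ≈ 48.0 K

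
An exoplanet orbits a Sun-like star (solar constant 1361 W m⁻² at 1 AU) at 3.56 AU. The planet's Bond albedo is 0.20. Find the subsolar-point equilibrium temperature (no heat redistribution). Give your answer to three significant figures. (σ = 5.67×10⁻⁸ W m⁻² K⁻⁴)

Flux at 3.56 AU: S = 1361/3.56² = 107 W m⁻².
At the subsolar point the surface absorbs S(1−A) and emits σT⁴ per unit area — no factor of 4, since only the local patch is in balance.
T = [107 × 0.80 / 5.67×10⁻⁸]^(1/4) = (1.52×10⁹)^(1/4) = 197 K.

T_ss ≈ 197 K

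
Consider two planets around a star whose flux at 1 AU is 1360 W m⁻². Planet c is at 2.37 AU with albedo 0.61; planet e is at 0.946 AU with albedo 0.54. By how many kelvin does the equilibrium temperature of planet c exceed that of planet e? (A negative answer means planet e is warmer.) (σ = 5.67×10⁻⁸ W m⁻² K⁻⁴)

T_eq = [S₀(1−A)/(4σd²)]^(1/4), so T ∝ (1−A)^(1/4) / √d.
T₁ = [1360×0.39/(4×5.67×10⁻⁸×2.37²)]^(1/4) = 142.85 K.
T₂ = [1360×0.46/(4×5.67×10⁻⁸×0.946²)]^(1/4) = 235.62 K.

ΔT ≈ -92.8 K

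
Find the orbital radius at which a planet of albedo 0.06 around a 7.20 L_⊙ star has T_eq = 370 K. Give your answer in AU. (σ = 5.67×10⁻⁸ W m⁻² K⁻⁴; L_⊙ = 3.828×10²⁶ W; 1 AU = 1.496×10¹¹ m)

d ≈ 1.47 AU

L = 7.20 × 3.828×10²⁶ = 2.76×10²⁷ W.
From T_eq⁴ = L(1−A)/(16πσd²): d = √[L(1−A)/(16πσT_eq⁴)].
d = √[2.76×10²⁷ × 0.94 / (16π × 5.67×10⁻⁸ × (370)⁴)] = 2.20×10¹¹ m = 1.47 AU.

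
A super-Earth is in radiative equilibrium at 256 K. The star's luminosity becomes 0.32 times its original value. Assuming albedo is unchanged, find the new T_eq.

T_eq ∝ L^(1/4) · d^(−1/2).
T′ = 256 × 0.32^(1/4) = 193 K.

T_eq ≈ 193 K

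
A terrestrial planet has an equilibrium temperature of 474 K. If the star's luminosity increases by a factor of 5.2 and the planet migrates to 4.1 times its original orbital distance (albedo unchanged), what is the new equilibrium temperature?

T_eq ≈ 353 K

T_eq ∝ L^(1/4) · d^(−1/2).
T′ = 474 × 5.2^(1/4) / 4.1^(1/2) = 353 K.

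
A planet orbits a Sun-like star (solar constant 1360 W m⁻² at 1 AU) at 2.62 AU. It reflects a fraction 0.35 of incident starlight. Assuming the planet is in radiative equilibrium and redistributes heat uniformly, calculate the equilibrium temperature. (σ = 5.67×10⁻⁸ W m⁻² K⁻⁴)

T_eq ≈ 154 K

Flux at 2.62 AU: S = 1360/2.62² = 198 W m⁻².
Energy balance: absorbed = emitted ⇒ πR²·S(1−A) = 4πR²·σT_eq⁴, so T_eq⁴ = S(1−A)/(4σ).
T_eq = [198 × 0.65 / (4 × 5.67×10⁻⁸)]^(1/4) = (5.68×10⁸)^(1/4) = 154 K.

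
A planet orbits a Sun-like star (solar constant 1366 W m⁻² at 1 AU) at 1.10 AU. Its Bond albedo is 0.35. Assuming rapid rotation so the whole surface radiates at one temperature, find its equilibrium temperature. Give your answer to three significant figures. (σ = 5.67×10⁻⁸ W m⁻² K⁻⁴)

Flux at 1.10 AU: S = 1366/1.10² = 1130 W m⁻².
Energy balance: absorbed = emitted ⇒ πR²·S(1−A) = 4πR²·σT_eq⁴, so T_eq⁴ = S(1−A)/(4σ).
T_eq = [1130 × 0.65 / (4 × 5.67×10⁻⁸)]^(1/4) = (3.24×10⁹)^(1/4) = 238 K.

T_eq ≈ 238 K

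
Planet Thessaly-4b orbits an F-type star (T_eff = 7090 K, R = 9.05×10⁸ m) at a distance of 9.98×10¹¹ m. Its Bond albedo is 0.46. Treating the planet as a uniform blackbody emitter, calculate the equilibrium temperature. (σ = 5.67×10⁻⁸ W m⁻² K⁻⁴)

L = 4πR_⋆²σT_⋆⁴ = 4π(9.05×10⁸)² × 5.67×10⁻⁸ × (7090)⁴ = 1.47×10²⁷ W.
S = L/(4πd²) = 118 W m⁻².
Energy balance: absorbed = emitted ⇒ πR²·S(1−A) = 4πR²·σT_eq⁴, so T_eq⁴ = S(1−A)/(4σ).
T_eq = [118 × 0.54 / (4 × 5.67×10⁻⁸)]^(1/4) = (2.81×10⁸)^(1/4) = 129 K.

T_eq ≈ 129 K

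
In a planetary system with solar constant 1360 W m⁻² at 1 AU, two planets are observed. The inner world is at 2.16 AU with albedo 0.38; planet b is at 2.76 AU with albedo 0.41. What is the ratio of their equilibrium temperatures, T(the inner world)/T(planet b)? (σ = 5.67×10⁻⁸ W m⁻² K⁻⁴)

T_eq = [S₀(1−A)/(4σd²)]^(1/4), so T ∝ (1−A)^(1/4) / √d.
T₁ = [1360×0.62/(4×5.67×10⁻⁸×2.16²)]^(1/4) = 168.01 K.
T₂ = [1360×0.59/(4×5.67×10⁻⁸×2.76²)]^(1/4) = 146.80 K.

T₁/T₂ ≈ 1.144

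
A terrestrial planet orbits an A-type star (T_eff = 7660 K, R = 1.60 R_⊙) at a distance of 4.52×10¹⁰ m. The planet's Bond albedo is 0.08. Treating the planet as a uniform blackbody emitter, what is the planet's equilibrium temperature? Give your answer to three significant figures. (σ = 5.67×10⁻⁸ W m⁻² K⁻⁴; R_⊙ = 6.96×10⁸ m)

R_⋆ = 1.60 × 6.96×10⁸ = 1.11×10⁹ m.
L = 4πR_⋆²σT_⋆⁴ = 4π(1.11×10⁹)² × 5.67×10⁻⁸ × (7660)⁴ = 3.04×10²⁷ W.
S = L/(4πd²) = 1.18×10⁵ W m⁻².
Energy balance: absorbed = emitted ⇒ πR²·S(1−A) = 4πR²·σT_eq⁴, so T_eq⁴ = S(1−A)/(4σ).
T_eq = [1.18×10⁵ × 0.92 / (4 × 5.67×10⁻⁸)]^(1/4) = (4.81×10¹¹)^(1/4) = 833 K.

T_eq ≈ 833 K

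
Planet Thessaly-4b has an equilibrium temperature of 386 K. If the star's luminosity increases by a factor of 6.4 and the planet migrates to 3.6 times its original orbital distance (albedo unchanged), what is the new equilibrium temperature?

T_eq ≈ 324 K

T_eq ∝ L^(1/4) · d^(−1/2).
T′ = 386 × 6.4^(1/4) / 3.6^(1/2) = 324 K.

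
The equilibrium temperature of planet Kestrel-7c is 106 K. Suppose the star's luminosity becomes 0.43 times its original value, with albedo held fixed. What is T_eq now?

T_eq ≈ 85.8 K

T_eq ∝ L^(1/4) · d^(−1/2).
T′ = 106 × 0.43^(1/4) = 85.8 K.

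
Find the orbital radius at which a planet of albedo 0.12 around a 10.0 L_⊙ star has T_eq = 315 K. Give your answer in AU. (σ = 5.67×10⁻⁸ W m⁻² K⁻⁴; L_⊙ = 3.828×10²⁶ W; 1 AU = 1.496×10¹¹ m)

L = 10.0 × 3.828×10²⁶ = 3.83×10²⁷ W.
From T_eq⁴ = L(1−A)/(16πσd²): d = √[L(1−A)/(16πσT_eq⁴)].
d = √[3.83×10²⁷ × 0.88 / (16π × 5.67×10⁻⁸ × (315)⁴)] = 3.46×10¹¹ m = 2.32 AU.

d ≈ 2.32 AU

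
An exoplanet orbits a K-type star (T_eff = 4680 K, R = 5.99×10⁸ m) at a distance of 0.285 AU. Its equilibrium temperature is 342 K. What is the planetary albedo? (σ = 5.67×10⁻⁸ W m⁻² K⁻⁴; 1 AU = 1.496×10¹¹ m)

d = 0.285 AU = 4.26×10¹⁰ m.
L = 4πR_⋆²σT_⋆⁴ = 4π(5.99×10⁸)² × 5.67×10⁻⁸ × (4680)⁴ = 1.23×10²⁶ W.
S = L/(4πd²) = 5370 W m⁻².
From T_eq⁴ = S(1−A)/(4σ): 1−A = 4σT_eq⁴/S.
1−A = 4 × 5.67×10⁻⁸ × (342)⁴ / 5370 = 0.578.

A ≈ 0.42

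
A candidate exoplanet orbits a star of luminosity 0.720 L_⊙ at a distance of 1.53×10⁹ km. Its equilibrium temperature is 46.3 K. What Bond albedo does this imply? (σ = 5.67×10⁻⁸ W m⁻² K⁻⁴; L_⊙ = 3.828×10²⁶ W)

A ≈ 0.89

d = 1.53×10⁹ km = 1.53×10¹² m.
L = 0.720 × 3.828×10²⁶ = 2.76×10²⁶ W.
Flux: S = L/(4πd²) = 2.76×10²⁶/(4π×(1.53×10¹²)²) = 9.37 W m⁻².
From T_eq⁴ = S(1−A)/(4σ): 1−A = 4σT_eq⁴/S.
1−A = 4 × 5.67×10⁻⁸ × (46.3)⁴ / 9.37 = 0.111.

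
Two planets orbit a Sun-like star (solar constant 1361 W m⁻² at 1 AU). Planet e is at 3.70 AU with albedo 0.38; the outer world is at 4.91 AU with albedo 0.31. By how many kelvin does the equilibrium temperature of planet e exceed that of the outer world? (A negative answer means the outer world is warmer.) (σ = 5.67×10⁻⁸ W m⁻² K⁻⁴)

ΔT ≈ 13.9 K

T_eq = [S₀(1−A)/(4σd²)]^(1/4), so T ∝ (1−A)^(1/4) / √d.
T₁ = [1361×0.62/(4×5.67×10⁻⁸×3.70²)]^(1/4) = 128.40 K.
T₂ = [1361×0.69/(4×5.67×10⁻⁸×4.91²)]^(1/4) = 114.48 K.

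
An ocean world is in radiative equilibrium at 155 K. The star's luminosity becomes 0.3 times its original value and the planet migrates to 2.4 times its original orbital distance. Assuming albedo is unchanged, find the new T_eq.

T_eq ∝ L^(1/4) · d^(−1/2).
T′ = 155 × 0.3^(1/4) / 2.4^(1/2) = 74.0 K.

T_eq ≈ 74.0 K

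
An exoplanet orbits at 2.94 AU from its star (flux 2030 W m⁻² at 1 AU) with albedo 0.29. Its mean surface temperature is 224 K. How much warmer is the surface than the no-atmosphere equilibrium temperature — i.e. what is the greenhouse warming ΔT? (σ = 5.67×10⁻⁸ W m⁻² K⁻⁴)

ΔT ≈ 59.3 K

S = 2030/2.94² = 234.9 W m⁻².
T_eq = [S(1−A)/(4σ)]^(1/4) = [234.9×0.71/(4×5.67×10⁻⁸)]^(1/4) = 164.7 K.
ΔT = T_surf − T_eq = 224 − 164.7.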